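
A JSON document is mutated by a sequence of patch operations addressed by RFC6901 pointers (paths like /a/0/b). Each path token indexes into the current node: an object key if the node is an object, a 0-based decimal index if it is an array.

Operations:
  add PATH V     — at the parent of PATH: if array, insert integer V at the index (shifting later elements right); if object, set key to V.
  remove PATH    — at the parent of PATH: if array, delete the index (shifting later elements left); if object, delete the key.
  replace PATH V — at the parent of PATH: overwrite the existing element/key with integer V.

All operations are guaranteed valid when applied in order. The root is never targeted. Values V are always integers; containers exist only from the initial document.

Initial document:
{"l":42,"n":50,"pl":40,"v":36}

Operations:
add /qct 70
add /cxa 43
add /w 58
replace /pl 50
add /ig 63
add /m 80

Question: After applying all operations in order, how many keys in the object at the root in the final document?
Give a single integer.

After op 1 (add /qct 70): {"l":42,"n":50,"pl":40,"qct":70,"v":36}
After op 2 (add /cxa 43): {"cxa":43,"l":42,"n":50,"pl":40,"qct":70,"v":36}
After op 3 (add /w 58): {"cxa":43,"l":42,"n":50,"pl":40,"qct":70,"v":36,"w":58}
After op 4 (replace /pl 50): {"cxa":43,"l":42,"n":50,"pl":50,"qct":70,"v":36,"w":58}
After op 5 (add /ig 63): {"cxa":43,"ig":63,"l":42,"n":50,"pl":50,"qct":70,"v":36,"w":58}
After op 6 (add /m 80): {"cxa":43,"ig":63,"l":42,"m":80,"n":50,"pl":50,"qct":70,"v":36,"w":58}
Size at the root: 9

Answer: 9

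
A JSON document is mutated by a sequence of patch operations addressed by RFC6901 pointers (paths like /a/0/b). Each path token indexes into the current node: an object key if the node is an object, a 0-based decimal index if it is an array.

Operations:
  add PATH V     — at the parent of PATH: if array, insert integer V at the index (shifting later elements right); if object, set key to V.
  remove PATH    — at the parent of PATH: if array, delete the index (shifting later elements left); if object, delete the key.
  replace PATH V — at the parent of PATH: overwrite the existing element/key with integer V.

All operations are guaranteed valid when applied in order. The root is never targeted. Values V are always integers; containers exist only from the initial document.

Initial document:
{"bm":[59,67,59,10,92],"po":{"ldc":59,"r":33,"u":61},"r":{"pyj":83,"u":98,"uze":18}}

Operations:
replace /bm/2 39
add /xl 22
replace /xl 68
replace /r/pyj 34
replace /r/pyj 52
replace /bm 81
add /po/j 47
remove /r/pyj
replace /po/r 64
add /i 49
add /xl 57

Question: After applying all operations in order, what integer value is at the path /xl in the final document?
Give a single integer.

Answer: 57

Derivation:
After op 1 (replace /bm/2 39): {"bm":[59,67,39,10,92],"po":{"ldc":59,"r":33,"u":61},"r":{"pyj":83,"u":98,"uze":18}}
After op 2 (add /xl 22): {"bm":[59,67,39,10,92],"po":{"ldc":59,"r":33,"u":61},"r":{"pyj":83,"u":98,"uze":18},"xl":22}
After op 3 (replace /xl 68): {"bm":[59,67,39,10,92],"po":{"ldc":59,"r":33,"u":61},"r":{"pyj":83,"u":98,"uze":18},"xl":68}
After op 4 (replace /r/pyj 34): {"bm":[59,67,39,10,92],"po":{"ldc":59,"r":33,"u":61},"r":{"pyj":34,"u":98,"uze":18},"xl":68}
After op 5 (replace /r/pyj 52): {"bm":[59,67,39,10,92],"po":{"ldc":59,"r":33,"u":61},"r":{"pyj":52,"u":98,"uze":18},"xl":68}
After op 6 (replace /bm 81): {"bm":81,"po":{"ldc":59,"r":33,"u":61},"r":{"pyj":52,"u":98,"uze":18},"xl":68}
After op 7 (add /po/j 47): {"bm":81,"po":{"j":47,"ldc":59,"r":33,"u":61},"r":{"pyj":52,"u":98,"uze":18},"xl":68}
After op 8 (remove /r/pyj): {"bm":81,"po":{"j":47,"ldc":59,"r":33,"u":61},"r":{"u":98,"uze":18},"xl":68}
After op 9 (replace /po/r 64): {"bm":81,"po":{"j":47,"ldc":59,"r":64,"u":61},"r":{"u":98,"uze":18},"xl":68}
After op 10 (add /i 49): {"bm":81,"i":49,"po":{"j":47,"ldc":59,"r":64,"u":61},"r":{"u":98,"uze":18},"xl":68}
After op 11 (add /xl 57): {"bm":81,"i":49,"po":{"j":47,"ldc":59,"r":64,"u":61},"r":{"u":98,"uze":18},"xl":57}
Value at /xl: 57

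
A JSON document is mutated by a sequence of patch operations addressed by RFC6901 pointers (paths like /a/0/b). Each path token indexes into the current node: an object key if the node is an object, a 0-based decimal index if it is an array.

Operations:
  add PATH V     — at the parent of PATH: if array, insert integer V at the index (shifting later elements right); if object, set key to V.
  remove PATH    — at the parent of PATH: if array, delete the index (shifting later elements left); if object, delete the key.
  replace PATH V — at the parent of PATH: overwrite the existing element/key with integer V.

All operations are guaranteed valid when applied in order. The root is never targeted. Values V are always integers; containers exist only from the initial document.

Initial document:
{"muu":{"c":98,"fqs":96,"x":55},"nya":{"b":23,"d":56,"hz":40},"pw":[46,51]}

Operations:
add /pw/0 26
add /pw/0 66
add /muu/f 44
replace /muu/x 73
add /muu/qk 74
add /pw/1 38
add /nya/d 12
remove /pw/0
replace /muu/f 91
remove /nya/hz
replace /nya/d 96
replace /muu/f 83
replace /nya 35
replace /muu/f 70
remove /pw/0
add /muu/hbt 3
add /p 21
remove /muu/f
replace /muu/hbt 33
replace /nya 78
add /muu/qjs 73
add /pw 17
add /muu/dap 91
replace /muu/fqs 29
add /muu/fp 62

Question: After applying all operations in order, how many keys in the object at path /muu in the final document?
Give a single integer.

Answer: 8

Derivation:
After op 1 (add /pw/0 26): {"muu":{"c":98,"fqs":96,"x":55},"nya":{"b":23,"d":56,"hz":40},"pw":[26,46,51]}
After op 2 (add /pw/0 66): {"muu":{"c":98,"fqs":96,"x":55},"nya":{"b":23,"d":56,"hz":40},"pw":[66,26,46,51]}
After op 3 (add /muu/f 44): {"muu":{"c":98,"f":44,"fqs":96,"x":55},"nya":{"b":23,"d":56,"hz":40},"pw":[66,26,46,51]}
After op 4 (replace /muu/x 73): {"muu":{"c":98,"f":44,"fqs":96,"x":73},"nya":{"b":23,"d":56,"hz":40},"pw":[66,26,46,51]}
After op 5 (add /muu/qk 74): {"muu":{"c":98,"f":44,"fqs":96,"qk":74,"x":73},"nya":{"b":23,"d":56,"hz":40},"pw":[66,26,46,51]}
After op 6 (add /pw/1 38): {"muu":{"c":98,"f":44,"fqs":96,"qk":74,"x":73},"nya":{"b":23,"d":56,"hz":40},"pw":[66,38,26,46,51]}
After op 7 (add /nya/d 12): {"muu":{"c":98,"f":44,"fqs":96,"qk":74,"x":73},"nya":{"b":23,"d":12,"hz":40},"pw":[66,38,26,46,51]}
After op 8 (remove /pw/0): {"muu":{"c":98,"f":44,"fqs":96,"qk":74,"x":73},"nya":{"b":23,"d":12,"hz":40},"pw":[38,26,46,51]}
After op 9 (replace /muu/f 91): {"muu":{"c":98,"f":91,"fqs":96,"qk":74,"x":73},"nya":{"b":23,"d":12,"hz":40},"pw":[38,26,46,51]}
After op 10 (remove /nya/hz): {"muu":{"c":98,"f":91,"fqs":96,"qk":74,"x":73},"nya":{"b":23,"d":12},"pw":[38,26,46,51]}
After op 11 (replace /nya/d 96): {"muu":{"c":98,"f":91,"fqs":96,"qk":74,"x":73},"nya":{"b":23,"d":96},"pw":[38,26,46,51]}
After op 12 (replace /muu/f 83): {"muu":{"c":98,"f":83,"fqs":96,"qk":74,"x":73},"nya":{"b":23,"d":96},"pw":[38,26,46,51]}
After op 13 (replace /nya 35): {"muu":{"c":98,"f":83,"fqs":96,"qk":74,"x":73},"nya":35,"pw":[38,26,46,51]}
After op 14 (replace /muu/f 70): {"muu":{"c":98,"f":70,"fqs":96,"qk":74,"x":73},"nya":35,"pw":[38,26,46,51]}
After op 15 (remove /pw/0): {"muu":{"c":98,"f":70,"fqs":96,"qk":74,"x":73},"nya":35,"pw":[26,46,51]}
After op 16 (add /muu/hbt 3): {"muu":{"c":98,"f":70,"fqs":96,"hbt":3,"qk":74,"x":73},"nya":35,"pw":[26,46,51]}
After op 17 (add /p 21): {"muu":{"c":98,"f":70,"fqs":96,"hbt":3,"qk":74,"x":73},"nya":35,"p":21,"pw":[26,46,51]}
After op 18 (remove /muu/f): {"muu":{"c":98,"fqs":96,"hbt":3,"qk":74,"x":73},"nya":35,"p":21,"pw":[26,46,51]}
After op 19 (replace /muu/hbt 33): {"muu":{"c":98,"fqs":96,"hbt":33,"qk":74,"x":73},"nya":35,"p":21,"pw":[26,46,51]}
After op 20 (replace /nya 78): {"muu":{"c":98,"fqs":96,"hbt":33,"qk":74,"x":73},"nya":78,"p":21,"pw":[26,46,51]}
After op 21 (add /muu/qjs 73): {"muu":{"c":98,"fqs":96,"hbt":33,"qjs":73,"qk":74,"x":73},"nya":78,"p":21,"pw":[26,46,51]}
After op 22 (add /pw 17): {"muu":{"c":98,"fqs":96,"hbt":33,"qjs":73,"qk":74,"x":73},"nya":78,"p":21,"pw":17}
After op 23 (add /muu/dap 91): {"muu":{"c":98,"dap":91,"fqs":96,"hbt":33,"qjs":73,"qk":74,"x":73},"nya":78,"p":21,"pw":17}
After op 24 (replace /muu/fqs 29): {"muu":{"c":98,"dap":91,"fqs":29,"hbt":33,"qjs":73,"qk":74,"x":73},"nya":78,"p":21,"pw":17}
After op 25 (add /muu/fp 62): {"muu":{"c":98,"dap":91,"fp":62,"fqs":29,"hbt":33,"qjs":73,"qk":74,"x":73},"nya":78,"p":21,"pw":17}
Size at path /muu: 8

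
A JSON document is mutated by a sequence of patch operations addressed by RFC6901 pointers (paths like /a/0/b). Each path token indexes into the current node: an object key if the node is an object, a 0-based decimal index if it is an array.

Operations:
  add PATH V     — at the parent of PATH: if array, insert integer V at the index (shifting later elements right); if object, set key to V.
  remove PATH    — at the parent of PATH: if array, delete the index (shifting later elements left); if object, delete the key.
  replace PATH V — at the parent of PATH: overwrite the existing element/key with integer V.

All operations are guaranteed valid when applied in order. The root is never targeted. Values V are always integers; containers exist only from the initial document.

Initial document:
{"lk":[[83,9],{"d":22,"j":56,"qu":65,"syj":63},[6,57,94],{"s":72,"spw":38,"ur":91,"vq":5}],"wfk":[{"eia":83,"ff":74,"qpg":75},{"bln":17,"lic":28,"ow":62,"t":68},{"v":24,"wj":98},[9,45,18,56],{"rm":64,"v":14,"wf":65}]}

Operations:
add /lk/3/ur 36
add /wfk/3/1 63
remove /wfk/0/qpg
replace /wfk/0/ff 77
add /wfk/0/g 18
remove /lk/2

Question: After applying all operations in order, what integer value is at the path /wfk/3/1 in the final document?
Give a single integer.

After op 1 (add /lk/3/ur 36): {"lk":[[83,9],{"d":22,"j":56,"qu":65,"syj":63},[6,57,94],{"s":72,"spw":38,"ur":36,"vq":5}],"wfk":[{"eia":83,"ff":74,"qpg":75},{"bln":17,"lic":28,"ow":62,"t":68},{"v":24,"wj":98},[9,45,18,56],{"rm":64,"v":14,"wf":65}]}
After op 2 (add /wfk/3/1 63): {"lk":[[83,9],{"d":22,"j":56,"qu":65,"syj":63},[6,57,94],{"s":72,"spw":38,"ur":36,"vq":5}],"wfk":[{"eia":83,"ff":74,"qpg":75},{"bln":17,"lic":28,"ow":62,"t":68},{"v":24,"wj":98},[9,63,45,18,56],{"rm":64,"v":14,"wf":65}]}
After op 3 (remove /wfk/0/qpg): {"lk":[[83,9],{"d":22,"j":56,"qu":65,"syj":63},[6,57,94],{"s":72,"spw":38,"ur":36,"vq":5}],"wfk":[{"eia":83,"ff":74},{"bln":17,"lic":28,"ow":62,"t":68},{"v":24,"wj":98},[9,63,45,18,56],{"rm":64,"v":14,"wf":65}]}
After op 4 (replace /wfk/0/ff 77): {"lk":[[83,9],{"d":22,"j":56,"qu":65,"syj":63},[6,57,94],{"s":72,"spw":38,"ur":36,"vq":5}],"wfk":[{"eia":83,"ff":77},{"bln":17,"lic":28,"ow":62,"t":68},{"v":24,"wj":98},[9,63,45,18,56],{"rm":64,"v":14,"wf":65}]}
After op 5 (add /wfk/0/g 18): {"lk":[[83,9],{"d":22,"j":56,"qu":65,"syj":63},[6,57,94],{"s":72,"spw":38,"ur":36,"vq":5}],"wfk":[{"eia":83,"ff":77,"g":18},{"bln":17,"lic":28,"ow":62,"t":68},{"v":24,"wj":98},[9,63,45,18,56],{"rm":64,"v":14,"wf":65}]}
After op 6 (remove /lk/2): {"lk":[[83,9],{"d":22,"j":56,"qu":65,"syj":63},{"s":72,"spw":38,"ur":36,"vq":5}],"wfk":[{"eia":83,"ff":77,"g":18},{"bln":17,"lic":28,"ow":62,"t":68},{"v":24,"wj":98},[9,63,45,18,56],{"rm":64,"v":14,"wf":65}]}
Value at /wfk/3/1: 63

Answer: 63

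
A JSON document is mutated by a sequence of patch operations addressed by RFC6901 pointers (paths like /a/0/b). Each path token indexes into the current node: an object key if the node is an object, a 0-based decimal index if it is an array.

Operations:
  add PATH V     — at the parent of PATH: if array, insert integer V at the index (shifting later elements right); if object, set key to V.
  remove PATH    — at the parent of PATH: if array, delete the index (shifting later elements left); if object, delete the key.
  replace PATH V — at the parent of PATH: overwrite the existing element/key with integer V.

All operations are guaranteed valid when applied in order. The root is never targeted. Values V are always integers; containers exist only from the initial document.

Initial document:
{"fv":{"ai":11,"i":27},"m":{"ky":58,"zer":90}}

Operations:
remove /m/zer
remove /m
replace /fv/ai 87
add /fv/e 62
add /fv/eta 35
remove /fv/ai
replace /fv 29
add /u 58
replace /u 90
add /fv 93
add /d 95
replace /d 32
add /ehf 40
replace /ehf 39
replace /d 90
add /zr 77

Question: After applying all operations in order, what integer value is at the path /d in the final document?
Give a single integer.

Answer: 90

Derivation:
After op 1 (remove /m/zer): {"fv":{"ai":11,"i":27},"m":{"ky":58}}
After op 2 (remove /m): {"fv":{"ai":11,"i":27}}
After op 3 (replace /fv/ai 87): {"fv":{"ai":87,"i":27}}
After op 4 (add /fv/e 62): {"fv":{"ai":87,"e":62,"i":27}}
After op 5 (add /fv/eta 35): {"fv":{"ai":87,"e":62,"eta":35,"i":27}}
After op 6 (remove /fv/ai): {"fv":{"e":62,"eta":35,"i":27}}
After op 7 (replace /fv 29): {"fv":29}
After op 8 (add /u 58): {"fv":29,"u":58}
After op 9 (replace /u 90): {"fv":29,"u":90}
After op 10 (add /fv 93): {"fv":93,"u":90}
After op 11 (add /d 95): {"d":95,"fv":93,"u":90}
After op 12 (replace /d 32): {"d":32,"fv":93,"u":90}
After op 13 (add /ehf 40): {"d":32,"ehf":40,"fv":93,"u":90}
After op 14 (replace /ehf 39): {"d":32,"ehf":39,"fv":93,"u":90}
After op 15 (replace /d 90): {"d":90,"ehf":39,"fv":93,"u":90}
After op 16 (add /zr 77): {"d":90,"ehf":39,"fv":93,"u":90,"zr":77}
Value at /d: 90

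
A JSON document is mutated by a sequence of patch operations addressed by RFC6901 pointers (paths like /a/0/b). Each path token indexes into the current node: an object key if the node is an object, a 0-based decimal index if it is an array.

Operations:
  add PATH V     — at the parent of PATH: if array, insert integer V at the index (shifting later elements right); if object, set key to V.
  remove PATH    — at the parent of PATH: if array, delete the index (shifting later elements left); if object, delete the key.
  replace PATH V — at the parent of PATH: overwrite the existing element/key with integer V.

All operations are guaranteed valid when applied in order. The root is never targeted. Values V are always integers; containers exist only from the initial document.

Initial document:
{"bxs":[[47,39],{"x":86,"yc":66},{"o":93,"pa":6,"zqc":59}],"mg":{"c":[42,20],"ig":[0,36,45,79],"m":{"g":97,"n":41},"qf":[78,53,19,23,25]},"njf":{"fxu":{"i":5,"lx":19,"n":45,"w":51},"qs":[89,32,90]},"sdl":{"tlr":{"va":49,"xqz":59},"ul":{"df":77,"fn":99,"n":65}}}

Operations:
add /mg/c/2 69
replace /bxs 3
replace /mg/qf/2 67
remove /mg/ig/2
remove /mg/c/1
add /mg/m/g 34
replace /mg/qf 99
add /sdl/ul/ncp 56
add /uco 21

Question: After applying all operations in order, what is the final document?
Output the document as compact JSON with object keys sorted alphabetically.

After op 1 (add /mg/c/2 69): {"bxs":[[47,39],{"x":86,"yc":66},{"o":93,"pa":6,"zqc":59}],"mg":{"c":[42,20,69],"ig":[0,36,45,79],"m":{"g":97,"n":41},"qf":[78,53,19,23,25]},"njf":{"fxu":{"i":5,"lx":19,"n":45,"w":51},"qs":[89,32,90]},"sdl":{"tlr":{"va":49,"xqz":59},"ul":{"df":77,"fn":99,"n":65}}}
After op 2 (replace /bxs 3): {"bxs":3,"mg":{"c":[42,20,69],"ig":[0,36,45,79],"m":{"g":97,"n":41},"qf":[78,53,19,23,25]},"njf":{"fxu":{"i":5,"lx":19,"n":45,"w":51},"qs":[89,32,90]},"sdl":{"tlr":{"va":49,"xqz":59},"ul":{"df":77,"fn":99,"n":65}}}
After op 3 (replace /mg/qf/2 67): {"bxs":3,"mg":{"c":[42,20,69],"ig":[0,36,45,79],"m":{"g":97,"n":41},"qf":[78,53,67,23,25]},"njf":{"fxu":{"i":5,"lx":19,"n":45,"w":51},"qs":[89,32,90]},"sdl":{"tlr":{"va":49,"xqz":59},"ul":{"df":77,"fn":99,"n":65}}}
After op 4 (remove /mg/ig/2): {"bxs":3,"mg":{"c":[42,20,69],"ig":[0,36,79],"m":{"g":97,"n":41},"qf":[78,53,67,23,25]},"njf":{"fxu":{"i":5,"lx":19,"n":45,"w":51},"qs":[89,32,90]},"sdl":{"tlr":{"va":49,"xqz":59},"ul":{"df":77,"fn":99,"n":65}}}
After op 5 (remove /mg/c/1): {"bxs":3,"mg":{"c":[42,69],"ig":[0,36,79],"m":{"g":97,"n":41},"qf":[78,53,67,23,25]},"njf":{"fxu":{"i":5,"lx":19,"n":45,"w":51},"qs":[89,32,90]},"sdl":{"tlr":{"va":49,"xqz":59},"ul":{"df":77,"fn":99,"n":65}}}
After op 6 (add /mg/m/g 34): {"bxs":3,"mg":{"c":[42,69],"ig":[0,36,79],"m":{"g":34,"n":41},"qf":[78,53,67,23,25]},"njf":{"fxu":{"i":5,"lx":19,"n":45,"w":51},"qs":[89,32,90]},"sdl":{"tlr":{"va":49,"xqz":59},"ul":{"df":77,"fn":99,"n":65}}}
After op 7 (replace /mg/qf 99): {"bxs":3,"mg":{"c":[42,69],"ig":[0,36,79],"m":{"g":34,"n":41},"qf":99},"njf":{"fxu":{"i":5,"lx":19,"n":45,"w":51},"qs":[89,32,90]},"sdl":{"tlr":{"va":49,"xqz":59},"ul":{"df":77,"fn":99,"n":65}}}
After op 8 (add /sdl/ul/ncp 56): {"bxs":3,"mg":{"c":[42,69],"ig":[0,36,79],"m":{"g":34,"n":41},"qf":99},"njf":{"fxu":{"i":5,"lx":19,"n":45,"w":51},"qs":[89,32,90]},"sdl":{"tlr":{"va":49,"xqz":59},"ul":{"df":77,"fn":99,"n":65,"ncp":56}}}
After op 9 (add /uco 21): {"bxs":3,"mg":{"c":[42,69],"ig":[0,36,79],"m":{"g":34,"n":41},"qf":99},"njf":{"fxu":{"i":5,"lx":19,"n":45,"w":51},"qs":[89,32,90]},"sdl":{"tlr":{"va":49,"xqz":59},"ul":{"df":77,"fn":99,"n":65,"ncp":56}},"uco":21}

Answer: {"bxs":3,"mg":{"c":[42,69],"ig":[0,36,79],"m":{"g":34,"n":41},"qf":99},"njf":{"fxu":{"i":5,"lx":19,"n":45,"w":51},"qs":[89,32,90]},"sdl":{"tlr":{"va":49,"xqz":59},"ul":{"df":77,"fn":99,"n":65,"ncp":56}},"uco":21}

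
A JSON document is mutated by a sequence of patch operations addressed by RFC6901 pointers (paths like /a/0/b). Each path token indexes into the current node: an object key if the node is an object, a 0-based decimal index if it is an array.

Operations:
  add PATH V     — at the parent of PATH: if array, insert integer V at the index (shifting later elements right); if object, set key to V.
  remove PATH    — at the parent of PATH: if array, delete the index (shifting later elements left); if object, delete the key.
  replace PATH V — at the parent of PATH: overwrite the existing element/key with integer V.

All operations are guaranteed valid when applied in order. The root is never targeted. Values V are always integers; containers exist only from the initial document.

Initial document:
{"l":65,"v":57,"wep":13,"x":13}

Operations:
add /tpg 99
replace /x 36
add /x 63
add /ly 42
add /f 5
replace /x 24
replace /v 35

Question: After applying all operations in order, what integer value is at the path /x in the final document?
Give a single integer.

Answer: 24

Derivation:
After op 1 (add /tpg 99): {"l":65,"tpg":99,"v":57,"wep":13,"x":13}
After op 2 (replace /x 36): {"l":65,"tpg":99,"v":57,"wep":13,"x":36}
After op 3 (add /x 63): {"l":65,"tpg":99,"v":57,"wep":13,"x":63}
After op 4 (add /ly 42): {"l":65,"ly":42,"tpg":99,"v":57,"wep":13,"x":63}
After op 5 (add /f 5): {"f":5,"l":65,"ly":42,"tpg":99,"v":57,"wep":13,"x":63}
After op 6 (replace /x 24): {"f":5,"l":65,"ly":42,"tpg":99,"v":57,"wep":13,"x":24}
After op 7 (replace /v 35): {"f":5,"l":65,"ly":42,"tpg":99,"v":35,"wep":13,"x":24}
Value at /x: 24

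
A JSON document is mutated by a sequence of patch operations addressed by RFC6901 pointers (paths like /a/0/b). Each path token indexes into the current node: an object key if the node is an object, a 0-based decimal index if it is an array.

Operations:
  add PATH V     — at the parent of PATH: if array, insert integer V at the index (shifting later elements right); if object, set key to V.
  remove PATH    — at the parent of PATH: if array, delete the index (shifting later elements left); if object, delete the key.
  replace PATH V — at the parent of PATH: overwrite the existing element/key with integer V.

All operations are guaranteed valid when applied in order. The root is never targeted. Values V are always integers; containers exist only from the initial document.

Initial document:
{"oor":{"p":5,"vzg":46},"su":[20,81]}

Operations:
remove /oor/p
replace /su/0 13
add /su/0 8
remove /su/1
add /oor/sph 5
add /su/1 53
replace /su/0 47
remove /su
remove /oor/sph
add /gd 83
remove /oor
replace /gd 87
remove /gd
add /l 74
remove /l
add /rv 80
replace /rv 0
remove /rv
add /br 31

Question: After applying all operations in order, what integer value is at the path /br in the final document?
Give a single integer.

Answer: 31

Derivation:
After op 1 (remove /oor/p): {"oor":{"vzg":46},"su":[20,81]}
After op 2 (replace /su/0 13): {"oor":{"vzg":46},"su":[13,81]}
After op 3 (add /su/0 8): {"oor":{"vzg":46},"su":[8,13,81]}
After op 4 (remove /su/1): {"oor":{"vzg":46},"su":[8,81]}
After op 5 (add /oor/sph 5): {"oor":{"sph":5,"vzg":46},"su":[8,81]}
After op 6 (add /su/1 53): {"oor":{"sph":5,"vzg":46},"su":[8,53,81]}
After op 7 (replace /su/0 47): {"oor":{"sph":5,"vzg":46},"su":[47,53,81]}
After op 8 (remove /su): {"oor":{"sph":5,"vzg":46}}
After op 9 (remove /oor/sph): {"oor":{"vzg":46}}
After op 10 (add /gd 83): {"gd":83,"oor":{"vzg":46}}
After op 11 (remove /oor): {"gd":83}
After op 12 (replace /gd 87): {"gd":87}
After op 13 (remove /gd): {}
After op 14 (add /l 74): {"l":74}
After op 15 (remove /l): {}
After op 16 (add /rv 80): {"rv":80}
After op 17 (replace /rv 0): {"rv":0}
After op 18 (remove /rv): {}
After op 19 (add /br 31): {"br":31}
Value at /br: 31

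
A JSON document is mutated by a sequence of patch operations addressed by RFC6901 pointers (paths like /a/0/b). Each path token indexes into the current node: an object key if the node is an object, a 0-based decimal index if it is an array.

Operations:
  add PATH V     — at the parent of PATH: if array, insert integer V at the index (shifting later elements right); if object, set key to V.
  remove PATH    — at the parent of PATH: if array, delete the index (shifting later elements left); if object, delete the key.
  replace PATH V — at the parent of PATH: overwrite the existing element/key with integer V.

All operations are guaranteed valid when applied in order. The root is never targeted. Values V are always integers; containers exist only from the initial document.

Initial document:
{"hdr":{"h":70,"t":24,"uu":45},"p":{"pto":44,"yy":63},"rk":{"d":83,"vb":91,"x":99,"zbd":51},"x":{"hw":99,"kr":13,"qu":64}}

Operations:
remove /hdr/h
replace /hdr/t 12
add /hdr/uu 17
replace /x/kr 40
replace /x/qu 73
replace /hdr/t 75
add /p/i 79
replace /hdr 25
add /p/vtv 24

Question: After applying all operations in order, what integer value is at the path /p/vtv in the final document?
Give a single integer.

After op 1 (remove /hdr/h): {"hdr":{"t":24,"uu":45},"p":{"pto":44,"yy":63},"rk":{"d":83,"vb":91,"x":99,"zbd":51},"x":{"hw":99,"kr":13,"qu":64}}
After op 2 (replace /hdr/t 12): {"hdr":{"t":12,"uu":45},"p":{"pto":44,"yy":63},"rk":{"d":83,"vb":91,"x":99,"zbd":51},"x":{"hw":99,"kr":13,"qu":64}}
After op 3 (add /hdr/uu 17): {"hdr":{"t":12,"uu":17},"p":{"pto":44,"yy":63},"rk":{"d":83,"vb":91,"x":99,"zbd":51},"x":{"hw":99,"kr":13,"qu":64}}
After op 4 (replace /x/kr 40): {"hdr":{"t":12,"uu":17},"p":{"pto":44,"yy":63},"rk":{"d":83,"vb":91,"x":99,"zbd":51},"x":{"hw":99,"kr":40,"qu":64}}
After op 5 (replace /x/qu 73): {"hdr":{"t":12,"uu":17},"p":{"pto":44,"yy":63},"rk":{"d":83,"vb":91,"x":99,"zbd":51},"x":{"hw":99,"kr":40,"qu":73}}
After op 6 (replace /hdr/t 75): {"hdr":{"t":75,"uu":17},"p":{"pto":44,"yy":63},"rk":{"d":83,"vb":91,"x":99,"zbd":51},"x":{"hw":99,"kr":40,"qu":73}}
After op 7 (add /p/i 79): {"hdr":{"t":75,"uu":17},"p":{"i":79,"pto":44,"yy":63},"rk":{"d":83,"vb":91,"x":99,"zbd":51},"x":{"hw":99,"kr":40,"qu":73}}
After op 8 (replace /hdr 25): {"hdr":25,"p":{"i":79,"pto":44,"yy":63},"rk":{"d":83,"vb":91,"x":99,"zbd":51},"x":{"hw":99,"kr":40,"qu":73}}
After op 9 (add /p/vtv 24): {"hdr":25,"p":{"i":79,"pto":44,"vtv":24,"yy":63},"rk":{"d":83,"vb":91,"x":99,"zbd":51},"x":{"hw":99,"kr":40,"qu":73}}
Value at /p/vtv: 24

Answer: 24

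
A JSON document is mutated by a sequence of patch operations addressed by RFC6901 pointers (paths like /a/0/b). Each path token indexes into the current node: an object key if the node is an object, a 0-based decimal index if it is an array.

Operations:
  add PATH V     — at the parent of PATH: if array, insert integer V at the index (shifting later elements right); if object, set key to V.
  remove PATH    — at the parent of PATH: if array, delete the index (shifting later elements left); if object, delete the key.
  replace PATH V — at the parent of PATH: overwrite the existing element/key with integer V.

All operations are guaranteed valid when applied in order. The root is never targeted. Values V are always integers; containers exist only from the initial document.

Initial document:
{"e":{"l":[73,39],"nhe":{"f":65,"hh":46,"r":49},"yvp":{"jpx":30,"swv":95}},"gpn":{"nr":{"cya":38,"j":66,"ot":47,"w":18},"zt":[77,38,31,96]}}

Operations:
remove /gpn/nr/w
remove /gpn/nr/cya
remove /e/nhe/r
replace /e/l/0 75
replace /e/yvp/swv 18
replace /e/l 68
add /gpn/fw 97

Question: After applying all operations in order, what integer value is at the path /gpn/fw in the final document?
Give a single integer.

After op 1 (remove /gpn/nr/w): {"e":{"l":[73,39],"nhe":{"f":65,"hh":46,"r":49},"yvp":{"jpx":30,"swv":95}},"gpn":{"nr":{"cya":38,"j":66,"ot":47},"zt":[77,38,31,96]}}
After op 2 (remove /gpn/nr/cya): {"e":{"l":[73,39],"nhe":{"f":65,"hh":46,"r":49},"yvp":{"jpx":30,"swv":95}},"gpn":{"nr":{"j":66,"ot":47},"zt":[77,38,31,96]}}
After op 3 (remove /e/nhe/r): {"e":{"l":[73,39],"nhe":{"f":65,"hh":46},"yvp":{"jpx":30,"swv":95}},"gpn":{"nr":{"j":66,"ot":47},"zt":[77,38,31,96]}}
After op 4 (replace /e/l/0 75): {"e":{"l":[75,39],"nhe":{"f":65,"hh":46},"yvp":{"jpx":30,"swv":95}},"gpn":{"nr":{"j":66,"ot":47},"zt":[77,38,31,96]}}
After op 5 (replace /e/yvp/swv 18): {"e":{"l":[75,39],"nhe":{"f":65,"hh":46},"yvp":{"jpx":30,"swv":18}},"gpn":{"nr":{"j":66,"ot":47},"zt":[77,38,31,96]}}
After op 6 (replace /e/l 68): {"e":{"l":68,"nhe":{"f":65,"hh":46},"yvp":{"jpx":30,"swv":18}},"gpn":{"nr":{"j":66,"ot":47},"zt":[77,38,31,96]}}
After op 7 (add /gpn/fw 97): {"e":{"l":68,"nhe":{"f":65,"hh":46},"yvp":{"jpx":30,"swv":18}},"gpn":{"fw":97,"nr":{"j":66,"ot":47},"zt":[77,38,31,96]}}
Value at /gpn/fw: 97

Answer: 97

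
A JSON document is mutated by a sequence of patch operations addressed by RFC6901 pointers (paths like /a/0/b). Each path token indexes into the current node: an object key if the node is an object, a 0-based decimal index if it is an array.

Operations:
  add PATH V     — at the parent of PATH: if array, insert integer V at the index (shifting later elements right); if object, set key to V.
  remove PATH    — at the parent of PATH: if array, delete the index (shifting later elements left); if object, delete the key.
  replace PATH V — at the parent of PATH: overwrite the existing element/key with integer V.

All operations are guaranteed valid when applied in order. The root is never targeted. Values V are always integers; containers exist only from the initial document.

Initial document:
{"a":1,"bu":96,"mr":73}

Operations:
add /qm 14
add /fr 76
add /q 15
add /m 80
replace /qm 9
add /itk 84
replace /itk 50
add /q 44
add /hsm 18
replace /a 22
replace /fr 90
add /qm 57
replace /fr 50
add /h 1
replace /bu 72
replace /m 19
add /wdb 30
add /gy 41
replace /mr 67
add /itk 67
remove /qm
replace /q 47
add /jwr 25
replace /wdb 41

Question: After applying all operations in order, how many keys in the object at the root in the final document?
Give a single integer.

Answer: 12

Derivation:
After op 1 (add /qm 14): {"a":1,"bu":96,"mr":73,"qm":14}
After op 2 (add /fr 76): {"a":1,"bu":96,"fr":76,"mr":73,"qm":14}
After op 3 (add /q 15): {"a":1,"bu":96,"fr":76,"mr":73,"q":15,"qm":14}
After op 4 (add /m 80): {"a":1,"bu":96,"fr":76,"m":80,"mr":73,"q":15,"qm":14}
After op 5 (replace /qm 9): {"a":1,"bu":96,"fr":76,"m":80,"mr":73,"q":15,"qm":9}
After op 6 (add /itk 84): {"a":1,"bu":96,"fr":76,"itk":84,"m":80,"mr":73,"q":15,"qm":9}
After op 7 (replace /itk 50): {"a":1,"bu":96,"fr":76,"itk":50,"m":80,"mr":73,"q":15,"qm":9}
After op 8 (add /q 44): {"a":1,"bu":96,"fr":76,"itk":50,"m":80,"mr":73,"q":44,"qm":9}
After op 9 (add /hsm 18): {"a":1,"bu":96,"fr":76,"hsm":18,"itk":50,"m":80,"mr":73,"q":44,"qm":9}
After op 10 (replace /a 22): {"a":22,"bu":96,"fr":76,"hsm":18,"itk":50,"m":80,"mr":73,"q":44,"qm":9}
After op 11 (replace /fr 90): {"a":22,"bu":96,"fr":90,"hsm":18,"itk":50,"m":80,"mr":73,"q":44,"qm":9}
After op 12 (add /qm 57): {"a":22,"bu":96,"fr":90,"hsm":18,"itk":50,"m":80,"mr":73,"q":44,"qm":57}
After op 13 (replace /fr 50): {"a":22,"bu":96,"fr":50,"hsm":18,"itk":50,"m":80,"mr":73,"q":44,"qm":57}
After op 14 (add /h 1): {"a":22,"bu":96,"fr":50,"h":1,"hsm":18,"itk":50,"m":80,"mr":73,"q":44,"qm":57}
After op 15 (replace /bu 72): {"a":22,"bu":72,"fr":50,"h":1,"hsm":18,"itk":50,"m":80,"mr":73,"q":44,"qm":57}
After op 16 (replace /m 19): {"a":22,"bu":72,"fr":50,"h":1,"hsm":18,"itk":50,"m":19,"mr":73,"q":44,"qm":57}
After op 17 (add /wdb 30): {"a":22,"bu":72,"fr":50,"h":1,"hsm":18,"itk":50,"m":19,"mr":73,"q":44,"qm":57,"wdb":30}
After op 18 (add /gy 41): {"a":22,"bu":72,"fr":50,"gy":41,"h":1,"hsm":18,"itk":50,"m":19,"mr":73,"q":44,"qm":57,"wdb":30}
After op 19 (replace /mr 67): {"a":22,"bu":72,"fr":50,"gy":41,"h":1,"hsm":18,"itk":50,"m":19,"mr":67,"q":44,"qm":57,"wdb":30}
After op 20 (add /itk 67): {"a":22,"bu":72,"fr":50,"gy":41,"h":1,"hsm":18,"itk":67,"m":19,"mr":67,"q":44,"qm":57,"wdb":30}
After op 21 (remove /qm): {"a":22,"bu":72,"fr":50,"gy":41,"h":1,"hsm":18,"itk":67,"m":19,"mr":67,"q":44,"wdb":30}
After op 22 (replace /q 47): {"a":22,"bu":72,"fr":50,"gy":41,"h":1,"hsm":18,"itk":67,"m":19,"mr":67,"q":47,"wdb":30}
After op 23 (add /jwr 25): {"a":22,"bu":72,"fr":50,"gy":41,"h":1,"hsm":18,"itk":67,"jwr":25,"m":19,"mr":67,"q":47,"wdb":30}
After op 24 (replace /wdb 41): {"a":22,"bu":72,"fr":50,"gy":41,"h":1,"hsm":18,"itk":67,"jwr":25,"m":19,"mr":67,"q":47,"wdb":41}
Size at the root: 12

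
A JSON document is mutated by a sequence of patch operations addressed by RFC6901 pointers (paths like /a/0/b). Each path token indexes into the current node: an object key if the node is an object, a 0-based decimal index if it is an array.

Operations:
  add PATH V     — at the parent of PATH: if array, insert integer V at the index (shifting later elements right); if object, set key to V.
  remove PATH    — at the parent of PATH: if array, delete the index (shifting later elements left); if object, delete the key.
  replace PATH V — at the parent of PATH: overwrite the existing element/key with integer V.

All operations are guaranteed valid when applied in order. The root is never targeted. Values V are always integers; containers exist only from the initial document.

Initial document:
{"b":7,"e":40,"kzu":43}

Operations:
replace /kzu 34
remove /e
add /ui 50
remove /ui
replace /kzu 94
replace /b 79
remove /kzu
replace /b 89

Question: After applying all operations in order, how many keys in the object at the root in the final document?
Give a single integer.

After op 1 (replace /kzu 34): {"b":7,"e":40,"kzu":34}
After op 2 (remove /e): {"b":7,"kzu":34}
After op 3 (add /ui 50): {"b":7,"kzu":34,"ui":50}
After op 4 (remove /ui): {"b":7,"kzu":34}
After op 5 (replace /kzu 94): {"b":7,"kzu":94}
After op 6 (replace /b 79): {"b":79,"kzu":94}
After op 7 (remove /kzu): {"b":79}
After op 8 (replace /b 89): {"b":89}
Size at the root: 1

Answer: 1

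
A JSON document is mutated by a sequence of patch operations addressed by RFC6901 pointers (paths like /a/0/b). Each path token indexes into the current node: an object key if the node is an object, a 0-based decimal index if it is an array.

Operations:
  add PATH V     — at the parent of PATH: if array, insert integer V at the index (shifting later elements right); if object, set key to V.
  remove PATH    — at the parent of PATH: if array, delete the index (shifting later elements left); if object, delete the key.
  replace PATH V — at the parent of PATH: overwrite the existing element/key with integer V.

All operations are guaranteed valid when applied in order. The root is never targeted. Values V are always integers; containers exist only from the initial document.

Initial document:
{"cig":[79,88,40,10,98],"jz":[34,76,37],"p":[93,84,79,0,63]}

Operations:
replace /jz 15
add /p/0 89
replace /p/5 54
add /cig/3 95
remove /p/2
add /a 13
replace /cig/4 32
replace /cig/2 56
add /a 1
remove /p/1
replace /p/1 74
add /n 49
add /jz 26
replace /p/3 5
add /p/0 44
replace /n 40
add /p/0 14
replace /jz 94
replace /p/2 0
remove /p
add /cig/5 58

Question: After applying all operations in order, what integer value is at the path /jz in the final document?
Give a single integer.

After op 1 (replace /jz 15): {"cig":[79,88,40,10,98],"jz":15,"p":[93,84,79,0,63]}
After op 2 (add /p/0 89): {"cig":[79,88,40,10,98],"jz":15,"p":[89,93,84,79,0,63]}
After op 3 (replace /p/5 54): {"cig":[79,88,40,10,98],"jz":15,"p":[89,93,84,79,0,54]}
After op 4 (add /cig/3 95): {"cig":[79,88,40,95,10,98],"jz":15,"p":[89,93,84,79,0,54]}
After op 5 (remove /p/2): {"cig":[79,88,40,95,10,98],"jz":15,"p":[89,93,79,0,54]}
After op 6 (add /a 13): {"a":13,"cig":[79,88,40,95,10,98],"jz":15,"p":[89,93,79,0,54]}
After op 7 (replace /cig/4 32): {"a":13,"cig":[79,88,40,95,32,98],"jz":15,"p":[89,93,79,0,54]}
After op 8 (replace /cig/2 56): {"a":13,"cig":[79,88,56,95,32,98],"jz":15,"p":[89,93,79,0,54]}
After op 9 (add /a 1): {"a":1,"cig":[79,88,56,95,32,98],"jz":15,"p":[89,93,79,0,54]}
After op 10 (remove /p/1): {"a":1,"cig":[79,88,56,95,32,98],"jz":15,"p":[89,79,0,54]}
After op 11 (replace /p/1 74): {"a":1,"cig":[79,88,56,95,32,98],"jz":15,"p":[89,74,0,54]}
After op 12 (add /n 49): {"a":1,"cig":[79,88,56,95,32,98],"jz":15,"n":49,"p":[89,74,0,54]}
After op 13 (add /jz 26): {"a":1,"cig":[79,88,56,95,32,98],"jz":26,"n":49,"p":[89,74,0,54]}
After op 14 (replace /p/3 5): {"a":1,"cig":[79,88,56,95,32,98],"jz":26,"n":49,"p":[89,74,0,5]}
After op 15 (add /p/0 44): {"a":1,"cig":[79,88,56,95,32,98],"jz":26,"n":49,"p":[44,89,74,0,5]}
After op 16 (replace /n 40): {"a":1,"cig":[79,88,56,95,32,98],"jz":26,"n":40,"p":[44,89,74,0,5]}
After op 17 (add /p/0 14): {"a":1,"cig":[79,88,56,95,32,98],"jz":26,"n":40,"p":[14,44,89,74,0,5]}
After op 18 (replace /jz 94): {"a":1,"cig":[79,88,56,95,32,98],"jz":94,"n":40,"p":[14,44,89,74,0,5]}
After op 19 (replace /p/2 0): {"a":1,"cig":[79,88,56,95,32,98],"jz":94,"n":40,"p":[14,44,0,74,0,5]}
After op 20 (remove /p): {"a":1,"cig":[79,88,56,95,32,98],"jz":94,"n":40}
After op 21 (add /cig/5 58): {"a":1,"cig":[79,88,56,95,32,58,98],"jz":94,"n":40}
Value at /jz: 94

Answer: 94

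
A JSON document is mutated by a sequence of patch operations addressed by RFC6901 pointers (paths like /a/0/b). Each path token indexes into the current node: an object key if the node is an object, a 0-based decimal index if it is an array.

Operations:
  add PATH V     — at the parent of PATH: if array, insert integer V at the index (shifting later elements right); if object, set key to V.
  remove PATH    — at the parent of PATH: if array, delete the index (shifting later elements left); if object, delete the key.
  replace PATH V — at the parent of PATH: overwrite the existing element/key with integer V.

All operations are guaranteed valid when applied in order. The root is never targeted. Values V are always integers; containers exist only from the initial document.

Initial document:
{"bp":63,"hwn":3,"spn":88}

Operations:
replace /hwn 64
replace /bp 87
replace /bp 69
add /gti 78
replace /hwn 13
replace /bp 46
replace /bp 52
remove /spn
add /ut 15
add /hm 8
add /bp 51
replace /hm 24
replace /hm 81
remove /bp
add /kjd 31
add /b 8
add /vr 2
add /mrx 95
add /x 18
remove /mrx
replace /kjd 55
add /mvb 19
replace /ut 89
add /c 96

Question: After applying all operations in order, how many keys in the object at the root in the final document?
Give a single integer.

After op 1 (replace /hwn 64): {"bp":63,"hwn":64,"spn":88}
After op 2 (replace /bp 87): {"bp":87,"hwn":64,"spn":88}
After op 3 (replace /bp 69): {"bp":69,"hwn":64,"spn":88}
After op 4 (add /gti 78): {"bp":69,"gti":78,"hwn":64,"spn":88}
After op 5 (replace /hwn 13): {"bp":69,"gti":78,"hwn":13,"spn":88}
After op 6 (replace /bp 46): {"bp":46,"gti":78,"hwn":13,"spn":88}
After op 7 (replace /bp 52): {"bp":52,"gti":78,"hwn":13,"spn":88}
After op 8 (remove /spn): {"bp":52,"gti":78,"hwn":13}
After op 9 (add /ut 15): {"bp":52,"gti":78,"hwn":13,"ut":15}
After op 10 (add /hm 8): {"bp":52,"gti":78,"hm":8,"hwn":13,"ut":15}
After op 11 (add /bp 51): {"bp":51,"gti":78,"hm":8,"hwn":13,"ut":15}
After op 12 (replace /hm 24): {"bp":51,"gti":78,"hm":24,"hwn":13,"ut":15}
After op 13 (replace /hm 81): {"bp":51,"gti":78,"hm":81,"hwn":13,"ut":15}
After op 14 (remove /bp): {"gti":78,"hm":81,"hwn":13,"ut":15}
After op 15 (add /kjd 31): {"gti":78,"hm":81,"hwn":13,"kjd":31,"ut":15}
After op 16 (add /b 8): {"b":8,"gti":78,"hm":81,"hwn":13,"kjd":31,"ut":15}
After op 17 (add /vr 2): {"b":8,"gti":78,"hm":81,"hwn":13,"kjd":31,"ut":15,"vr":2}
After op 18 (add /mrx 95): {"b":8,"gti":78,"hm":81,"hwn":13,"kjd":31,"mrx":95,"ut":15,"vr":2}
After op 19 (add /x 18): {"b":8,"gti":78,"hm":81,"hwn":13,"kjd":31,"mrx":95,"ut":15,"vr":2,"x":18}
After op 20 (remove /mrx): {"b":8,"gti":78,"hm":81,"hwn":13,"kjd":31,"ut":15,"vr":2,"x":18}
After op 21 (replace /kjd 55): {"b":8,"gti":78,"hm":81,"hwn":13,"kjd":55,"ut":15,"vr":2,"x":18}
After op 22 (add /mvb 19): {"b":8,"gti":78,"hm":81,"hwn":13,"kjd":55,"mvb":19,"ut":15,"vr":2,"x":18}
After op 23 (replace /ut 89): {"b":8,"gti":78,"hm":81,"hwn":13,"kjd":55,"mvb":19,"ut":89,"vr":2,"x":18}
After op 24 (add /c 96): {"b":8,"c":96,"gti":78,"hm":81,"hwn":13,"kjd":55,"mvb":19,"ut":89,"vr":2,"x":18}
Size at the root: 10

Answer: 10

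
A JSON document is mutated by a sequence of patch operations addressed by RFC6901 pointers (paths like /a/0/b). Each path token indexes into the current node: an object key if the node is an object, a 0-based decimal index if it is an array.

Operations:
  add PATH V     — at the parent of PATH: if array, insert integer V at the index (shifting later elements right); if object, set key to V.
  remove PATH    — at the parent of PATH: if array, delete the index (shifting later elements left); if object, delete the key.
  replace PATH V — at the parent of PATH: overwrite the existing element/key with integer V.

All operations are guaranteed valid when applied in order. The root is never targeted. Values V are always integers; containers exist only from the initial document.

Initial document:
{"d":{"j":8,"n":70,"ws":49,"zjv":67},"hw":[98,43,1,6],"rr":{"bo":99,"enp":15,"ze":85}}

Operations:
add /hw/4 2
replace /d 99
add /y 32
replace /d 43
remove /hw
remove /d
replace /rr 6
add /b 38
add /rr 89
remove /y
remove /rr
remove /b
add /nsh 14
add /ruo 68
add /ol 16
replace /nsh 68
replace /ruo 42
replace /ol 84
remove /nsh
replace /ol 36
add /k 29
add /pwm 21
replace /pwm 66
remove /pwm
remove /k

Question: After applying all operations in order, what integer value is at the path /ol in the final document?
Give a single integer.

Answer: 36

Derivation:
After op 1 (add /hw/4 2): {"d":{"j":8,"n":70,"ws":49,"zjv":67},"hw":[98,43,1,6,2],"rr":{"bo":99,"enp":15,"ze":85}}
After op 2 (replace /d 99): {"d":99,"hw":[98,43,1,6,2],"rr":{"bo":99,"enp":15,"ze":85}}
After op 3 (add /y 32): {"d":99,"hw":[98,43,1,6,2],"rr":{"bo":99,"enp":15,"ze":85},"y":32}
After op 4 (replace /d 43): {"d":43,"hw":[98,43,1,6,2],"rr":{"bo":99,"enp":15,"ze":85},"y":32}
After op 5 (remove /hw): {"d":43,"rr":{"bo":99,"enp":15,"ze":85},"y":32}
After op 6 (remove /d): {"rr":{"bo":99,"enp":15,"ze":85},"y":32}
After op 7 (replace /rr 6): {"rr":6,"y":32}
After op 8 (add /b 38): {"b":38,"rr":6,"y":32}
After op 9 (add /rr 89): {"b":38,"rr":89,"y":32}
After op 10 (remove /y): {"b":38,"rr":89}
After op 11 (remove /rr): {"b":38}
After op 12 (remove /b): {}
After op 13 (add /nsh 14): {"nsh":14}
After op 14 (add /ruo 68): {"nsh":14,"ruo":68}
After op 15 (add /ol 16): {"nsh":14,"ol":16,"ruo":68}
After op 16 (replace /nsh 68): {"nsh":68,"ol":16,"ruo":68}
After op 17 (replace /ruo 42): {"nsh":68,"ol":16,"ruo":42}
After op 18 (replace /ol 84): {"nsh":68,"ol":84,"ruo":42}
After op 19 (remove /nsh): {"ol":84,"ruo":42}
After op 20 (replace /ol 36): {"ol":36,"ruo":42}
After op 21 (add /k 29): {"k":29,"ol":36,"ruo":42}
After op 22 (add /pwm 21): {"k":29,"ol":36,"pwm":21,"ruo":42}
After op 23 (replace /pwm 66): {"k":29,"ol":36,"pwm":66,"ruo":42}
After op 24 (remove /pwm): {"k":29,"ol":36,"ruo":42}
After op 25 (remove /k): {"ol":36,"ruo":42}
Value at /ol: 36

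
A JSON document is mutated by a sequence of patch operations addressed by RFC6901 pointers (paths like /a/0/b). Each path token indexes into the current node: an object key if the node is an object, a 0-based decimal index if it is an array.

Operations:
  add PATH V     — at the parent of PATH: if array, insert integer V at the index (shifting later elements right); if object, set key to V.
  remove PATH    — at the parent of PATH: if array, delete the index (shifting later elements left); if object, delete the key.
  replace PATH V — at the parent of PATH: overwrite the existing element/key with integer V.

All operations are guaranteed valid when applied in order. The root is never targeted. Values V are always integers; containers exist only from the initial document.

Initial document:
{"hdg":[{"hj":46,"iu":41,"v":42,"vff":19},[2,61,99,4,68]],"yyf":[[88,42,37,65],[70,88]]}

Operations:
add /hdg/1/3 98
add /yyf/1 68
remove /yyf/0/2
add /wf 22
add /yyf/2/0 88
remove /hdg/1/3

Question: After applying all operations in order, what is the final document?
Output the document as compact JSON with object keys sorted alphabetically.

After op 1 (add /hdg/1/3 98): {"hdg":[{"hj":46,"iu":41,"v":42,"vff":19},[2,61,99,98,4,68]],"yyf":[[88,42,37,65],[70,88]]}
After op 2 (add /yyf/1 68): {"hdg":[{"hj":46,"iu":41,"v":42,"vff":19},[2,61,99,98,4,68]],"yyf":[[88,42,37,65],68,[70,88]]}
After op 3 (remove /yyf/0/2): {"hdg":[{"hj":46,"iu":41,"v":42,"vff":19},[2,61,99,98,4,68]],"yyf":[[88,42,65],68,[70,88]]}
After op 4 (add /wf 22): {"hdg":[{"hj":46,"iu":41,"v":42,"vff":19},[2,61,99,98,4,68]],"wf":22,"yyf":[[88,42,65],68,[70,88]]}
After op 5 (add /yyf/2/0 88): {"hdg":[{"hj":46,"iu":41,"v":42,"vff":19},[2,61,99,98,4,68]],"wf":22,"yyf":[[88,42,65],68,[88,70,88]]}
After op 6 (remove /hdg/1/3): {"hdg":[{"hj":46,"iu":41,"v":42,"vff":19},[2,61,99,4,68]],"wf":22,"yyf":[[88,42,65],68,[88,70,88]]}

Answer: {"hdg":[{"hj":46,"iu":41,"v":42,"vff":19},[2,61,99,4,68]],"wf":22,"yyf":[[88,42,65],68,[88,70,88]]}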